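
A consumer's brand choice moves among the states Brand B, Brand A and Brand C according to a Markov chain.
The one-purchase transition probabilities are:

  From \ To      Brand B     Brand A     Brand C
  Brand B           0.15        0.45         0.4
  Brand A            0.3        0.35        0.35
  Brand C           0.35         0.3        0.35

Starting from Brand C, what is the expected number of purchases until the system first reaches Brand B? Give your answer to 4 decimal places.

2.9921

Let t(s) be the expected number of purchases to first reach Brand B from state s, with t(Brand B) = 0. Conditioning on the first purchase:
t(Brand A) = 1 + 0.35·t(Brand A) + 0.35·t(Brand C)
t(Brand C) = 1 + 0.3·t(Brand A) + 0.35·t(Brand C)
Solving: t(Brand A) = 3.1496, t(Brand C) = 2.9921.
Expected purchases from Brand C to Brand B: 2.9921.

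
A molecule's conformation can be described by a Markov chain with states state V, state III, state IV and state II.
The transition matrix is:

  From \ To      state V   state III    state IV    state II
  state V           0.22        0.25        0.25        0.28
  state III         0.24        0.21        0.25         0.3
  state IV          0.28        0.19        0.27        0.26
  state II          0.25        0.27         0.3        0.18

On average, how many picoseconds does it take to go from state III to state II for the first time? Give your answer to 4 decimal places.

Let t(s) be the expected number of picoseconds to first reach state II from state s, with t(state II) = 0. Conditioning on the first picosecond:
t(state V) = 1 + 0.22·t(state V) + 0.25·t(state III) + 0.25·t(state IV)
t(state III) = 1 + 0.24·t(state V) + 0.21·t(state III) + 0.25·t(state IV)
t(state IV) = 1 + 0.28·t(state V) + 0.19·t(state III) + 0.27·t(state IV)
Solving: t(state V) = 3.5790, t(state III) = 3.5101, t(state IV) = 3.6562.
Expected picoseconds from state III to state II: 3.5101.

3.5101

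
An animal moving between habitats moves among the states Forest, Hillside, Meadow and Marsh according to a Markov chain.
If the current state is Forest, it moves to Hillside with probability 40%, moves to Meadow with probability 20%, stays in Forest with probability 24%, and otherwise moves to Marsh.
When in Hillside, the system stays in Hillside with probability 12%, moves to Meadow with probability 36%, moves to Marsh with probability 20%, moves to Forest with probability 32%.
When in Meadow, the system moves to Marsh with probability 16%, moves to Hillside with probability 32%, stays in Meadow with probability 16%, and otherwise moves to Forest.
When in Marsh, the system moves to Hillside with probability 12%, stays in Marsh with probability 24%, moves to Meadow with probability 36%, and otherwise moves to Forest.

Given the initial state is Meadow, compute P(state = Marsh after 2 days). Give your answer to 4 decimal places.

0.1856

Propagate the distribution vector 2 days from Meadow.
After 0 days: (0.0000, 0.0000, 1.0000, 0.0000)
After 1 day: (0.3600, 0.3200, 0.1600, 0.1600)
After 2 days: (0.2912, 0.2528, 0.2704, 0.1856)
P(in Marsh after 2 days) = 0.1856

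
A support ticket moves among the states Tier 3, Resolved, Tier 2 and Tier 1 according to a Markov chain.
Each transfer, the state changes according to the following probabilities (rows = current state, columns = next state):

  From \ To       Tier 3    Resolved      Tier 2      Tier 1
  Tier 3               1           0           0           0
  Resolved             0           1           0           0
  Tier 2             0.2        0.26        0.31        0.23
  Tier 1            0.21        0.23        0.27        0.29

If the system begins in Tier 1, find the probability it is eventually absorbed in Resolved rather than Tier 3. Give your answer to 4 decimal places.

0.5351

Let h(s) be the probability of absorption at Resolved starting from transient state s. Then h(Resolved) = 1 and h(Tier 3) = 0. By first-step analysis:
h(Tier 2) = 0.2·0 + 0.26·1 + 0.31·h(Tier 2) + 0.23·h(Tier 1)
h(Tier 1) = 0.21·0 + 0.23·1 + 0.27·h(Tier 2) + 0.29·h(Tier 1)
Solving: h(Tier 2) = 0.5552, h(Tier 1) = 0.5351.
Starting from Tier 1, the probability is 0.5351.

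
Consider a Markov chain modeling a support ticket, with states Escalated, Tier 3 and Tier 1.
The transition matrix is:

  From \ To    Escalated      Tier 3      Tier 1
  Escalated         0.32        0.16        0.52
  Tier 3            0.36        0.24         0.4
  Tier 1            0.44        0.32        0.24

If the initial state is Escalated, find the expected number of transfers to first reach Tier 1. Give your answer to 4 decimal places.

Let t(s) be the expected number of transfers to first reach Tier 1 from state s, with t(Tier 1) = 0. Conditioning on the first transfer:
t(Escalated) = 1 + 0.32·t(Escalated) + 0.16·t(Tier 3)
t(Tier 3) = 1 + 0.36·t(Escalated) + 0.24·t(Tier 3)
Solving: t(Escalated) = 2.0035, t(Tier 3) = 2.2648.
Expected transfers from Escalated to Tier 1: 2.0035.

2.0035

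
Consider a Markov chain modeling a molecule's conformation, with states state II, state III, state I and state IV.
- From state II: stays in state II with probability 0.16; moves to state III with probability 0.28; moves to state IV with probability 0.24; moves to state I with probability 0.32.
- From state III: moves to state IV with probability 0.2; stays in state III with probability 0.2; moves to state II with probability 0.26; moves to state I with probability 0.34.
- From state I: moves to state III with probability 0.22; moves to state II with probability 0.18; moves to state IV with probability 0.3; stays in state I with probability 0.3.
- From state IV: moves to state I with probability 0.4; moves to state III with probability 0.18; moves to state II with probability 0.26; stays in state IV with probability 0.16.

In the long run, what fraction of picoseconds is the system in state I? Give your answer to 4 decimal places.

Let the stationary distribution be π with π = πP and π_1 + π_2 + π_3 + π_4 = 1.
π_1 = 0.16·π_1 + 0.26·π_2 + 0.18·π_3 + 0.26·π_4
π_2 = 0.28·π_1 + 0.2·π_2 + 0.22·π_3 + 0.18·π_4
π_3 = 0.32·π_1 + 0.34·π_2 + 0.3·π_3 + 0.4·π_4
Solving with the normalization constraint gives π = (0.2119, 0.2190, 0.3363, 0.2328).
So the stationary probability of state I is 0.3363.

0.3363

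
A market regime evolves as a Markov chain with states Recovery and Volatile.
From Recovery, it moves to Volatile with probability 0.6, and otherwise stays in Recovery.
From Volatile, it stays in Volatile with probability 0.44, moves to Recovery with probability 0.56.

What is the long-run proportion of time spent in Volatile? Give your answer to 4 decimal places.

0.5172

Let the stationary distribution be π with π = πP and π_1 + π_2 = 1.
π_1 = 0.4·π_1 + 0.56·π_2
Solving with the normalization constraint gives π = (0.4828, 0.5172).
So the stationary probability of Volatile is 0.5172.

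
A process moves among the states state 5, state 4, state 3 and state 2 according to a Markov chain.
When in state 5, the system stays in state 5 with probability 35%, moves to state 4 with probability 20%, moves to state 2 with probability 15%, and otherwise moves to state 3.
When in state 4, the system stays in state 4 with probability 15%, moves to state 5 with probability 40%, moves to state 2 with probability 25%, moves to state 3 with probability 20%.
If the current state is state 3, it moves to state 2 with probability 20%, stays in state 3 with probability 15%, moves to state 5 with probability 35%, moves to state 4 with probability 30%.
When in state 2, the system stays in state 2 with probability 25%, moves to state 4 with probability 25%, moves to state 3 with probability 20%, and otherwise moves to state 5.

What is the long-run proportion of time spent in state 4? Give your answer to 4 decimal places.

0.2215

Let the stationary distribution be π with π = πP and π_1 + π_2 + π_3 + π_4 = 1.
π_1 = 0.35·π_1 + 0.4·π_2 + 0.35·π_3 + 0.3·π_4
π_2 = 0.2·π_1 + 0.15·π_2 + 0.3·π_3 + 0.25·π_4
π_3 = 0.3·π_1 + 0.2·π_2 + 0.15·π_3 + 0.2·π_4
Solving with the normalization constraint gives π = (0.3509, 0.2215, 0.2239, 0.2037).
So the stationary probability of state 4 is 0.2215.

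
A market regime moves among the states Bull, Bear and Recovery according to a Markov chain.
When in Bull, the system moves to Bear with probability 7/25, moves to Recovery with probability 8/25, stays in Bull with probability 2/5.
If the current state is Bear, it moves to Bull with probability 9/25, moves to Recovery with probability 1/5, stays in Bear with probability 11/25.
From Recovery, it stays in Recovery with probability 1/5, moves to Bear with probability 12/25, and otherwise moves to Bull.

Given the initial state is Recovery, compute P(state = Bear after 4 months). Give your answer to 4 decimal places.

0.3913

Propagate the distribution vector 4 months from Recovery.
After 0 months: (0.0000, 0.0000, 1.0000)
After 1 month: (0.3200, 0.4800, 0.2000)
After 2 months: (0.3648, 0.3968, 0.2384)
After 3 months: (0.3651, 0.3912, 0.2438)
After 4 months: (0.3649, 0.3913, 0.2438)
P(in Bear after 4 months) = 0.3913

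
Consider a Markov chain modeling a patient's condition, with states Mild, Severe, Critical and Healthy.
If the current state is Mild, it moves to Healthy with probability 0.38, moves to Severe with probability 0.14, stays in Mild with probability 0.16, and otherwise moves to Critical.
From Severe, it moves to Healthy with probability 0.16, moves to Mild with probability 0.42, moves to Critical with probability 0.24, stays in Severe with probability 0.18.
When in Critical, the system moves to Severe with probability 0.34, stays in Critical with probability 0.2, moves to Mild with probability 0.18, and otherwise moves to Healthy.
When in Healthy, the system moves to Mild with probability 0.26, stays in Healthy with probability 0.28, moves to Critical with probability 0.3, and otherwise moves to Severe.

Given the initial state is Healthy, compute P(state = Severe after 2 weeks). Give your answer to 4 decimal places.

Propagate the distribution vector 2 weeks from Healthy.
After 0 weeks: (0.0000, 0.0000, 0.0000, 1.0000)
After 1 week: (0.2600, 0.1600, 0.3000, 0.2800)
After 2 weeks: (0.2356, 0.2120, 0.2656, 0.2868)
P(in Severe after 2 weeks) = 0.2120

0.2120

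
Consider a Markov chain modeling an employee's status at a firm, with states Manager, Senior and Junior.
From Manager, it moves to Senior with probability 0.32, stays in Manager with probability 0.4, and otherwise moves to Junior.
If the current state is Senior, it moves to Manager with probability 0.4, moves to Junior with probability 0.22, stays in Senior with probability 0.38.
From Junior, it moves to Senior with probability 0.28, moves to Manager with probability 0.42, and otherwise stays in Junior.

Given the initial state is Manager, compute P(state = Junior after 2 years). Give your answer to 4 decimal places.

Sum over the intermediate state after 1 year:
P = P(Manager→Manager)·P(Manager→Junior) + P(Manager→Senior)·P(Senior→Junior) + P(Manager→Junior)·P(Junior→Junior)
  = 0.4×0.28 + 0.32×0.22 + 0.28×0.3
  = 0.1120 + 0.0704 + 0.0840 = 0.2664

0.2664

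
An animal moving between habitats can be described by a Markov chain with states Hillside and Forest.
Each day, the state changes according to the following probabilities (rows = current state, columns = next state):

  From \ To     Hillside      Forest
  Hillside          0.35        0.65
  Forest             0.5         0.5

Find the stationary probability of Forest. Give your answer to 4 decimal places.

0.5652

Let the stationary distribution be π with π = πP and π_1 + π_2 = 1.
π_1 = 0.35·π_1 + 0.5·π_2
Solving with the normalization constraint gives π = (0.4348, 0.5652).
So the stationary probability of Forest is 0.5652.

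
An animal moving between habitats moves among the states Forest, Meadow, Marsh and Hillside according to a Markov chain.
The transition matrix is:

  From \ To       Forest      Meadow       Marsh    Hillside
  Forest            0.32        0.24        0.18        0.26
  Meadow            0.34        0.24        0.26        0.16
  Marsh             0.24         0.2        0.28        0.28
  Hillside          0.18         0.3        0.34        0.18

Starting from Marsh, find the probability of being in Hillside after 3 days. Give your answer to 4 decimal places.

Propagate the distribution vector 3 days from Marsh.
After 0 days: (0.0000, 0.0000, 1.0000, 0.0000)
After 1 day: (0.2400, 0.2000, 0.2800, 0.2800)
After 2 days: (0.2624, 0.2456, 0.2688, 0.2232)
After 3 days: (0.2722, 0.2426, 0.2622, 0.2230)
P(in Hillside after 3 days) = 0.2230

0.2230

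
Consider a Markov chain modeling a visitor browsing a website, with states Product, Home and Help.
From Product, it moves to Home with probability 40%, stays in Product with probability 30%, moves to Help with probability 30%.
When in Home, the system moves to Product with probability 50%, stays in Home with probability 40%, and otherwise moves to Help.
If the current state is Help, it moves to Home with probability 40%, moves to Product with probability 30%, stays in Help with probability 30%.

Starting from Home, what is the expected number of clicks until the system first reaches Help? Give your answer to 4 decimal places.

5.4545

Let t(s) be the expected number of clicks to first reach Help from state s, with t(Help) = 0. Conditioning on the first click:
t(Product) = 1 + 0.3·t(Product) + 0.4·t(Home)
t(Home) = 1 + 0.5·t(Product) + 0.4·t(Home)
Solving: t(Product) = 4.5455, t(Home) = 5.4545.
Expected clicks from Home to Help: 5.4545.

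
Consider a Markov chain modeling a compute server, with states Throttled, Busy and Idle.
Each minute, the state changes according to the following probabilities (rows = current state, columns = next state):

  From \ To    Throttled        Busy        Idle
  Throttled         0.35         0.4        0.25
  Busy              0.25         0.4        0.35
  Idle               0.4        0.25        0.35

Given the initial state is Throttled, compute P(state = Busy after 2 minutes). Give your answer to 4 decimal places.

0.3625

Sum over the intermediate state after 1 minute:
P = P(Throttled→Throttled)·P(Throttled→Busy) + P(Throttled→Busy)·P(Busy→Busy) + P(Throttled→Idle)·P(Idle→Busy)
  = 0.35×0.4 + 0.4×0.4 + 0.25×0.25
  = 0.1400 + 0.1600 + 0.0625 = 0.3625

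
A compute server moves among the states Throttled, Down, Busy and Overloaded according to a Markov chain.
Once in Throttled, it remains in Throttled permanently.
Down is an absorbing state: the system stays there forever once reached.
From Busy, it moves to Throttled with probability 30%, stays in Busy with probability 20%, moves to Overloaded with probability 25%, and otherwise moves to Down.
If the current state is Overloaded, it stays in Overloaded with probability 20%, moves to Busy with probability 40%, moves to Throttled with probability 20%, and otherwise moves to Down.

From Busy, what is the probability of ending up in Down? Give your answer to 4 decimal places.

0.4630

Let h(s) be the probability of absorption at Down starting from transient state s. Then h(Down) = 1 and h(Throttled) = 0. By first-step analysis:
h(Busy) = 0.3·0 + 0.25·1 + 0.2·h(Busy) + 0.25·h(Overloaded)
h(Overloaded) = 0.2·0 + 0.2·1 + 0.4·h(Busy) + 0.2·h(Overloaded)
Solving: h(Busy) = 0.4630, h(Overloaded) = 0.4815.
Starting from Busy, the probability is 0.4630.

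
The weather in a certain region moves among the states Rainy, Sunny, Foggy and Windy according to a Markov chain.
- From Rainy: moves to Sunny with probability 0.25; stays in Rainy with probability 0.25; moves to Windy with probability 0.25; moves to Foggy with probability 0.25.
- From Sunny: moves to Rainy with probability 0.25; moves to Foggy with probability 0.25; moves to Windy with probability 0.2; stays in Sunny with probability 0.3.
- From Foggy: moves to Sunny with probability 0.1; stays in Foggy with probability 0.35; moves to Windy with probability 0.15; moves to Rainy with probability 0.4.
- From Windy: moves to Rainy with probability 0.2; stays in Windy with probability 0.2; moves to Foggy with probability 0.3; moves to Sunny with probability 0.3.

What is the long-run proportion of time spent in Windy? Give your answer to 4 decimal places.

0.1997

Let the stationary distribution be π with π = πP and π_1 + π_2 + π_3 + π_4 = 1.
π_1 = 0.25·π_1 + 0.25·π_2 + 0.4·π_3 + 0.2·π_4
π_2 = 0.25·π_1 + 0.3·π_2 + 0.1·π_3 + 0.3·π_4
π_3 = 0.25·π_1 + 0.25·π_2 + 0.35·π_3 + 0.3·π_4
Solving with the normalization constraint gives π = (0.2833, 0.2281, 0.2889, 0.1997).
So the stationary probability of Windy is 0.1997.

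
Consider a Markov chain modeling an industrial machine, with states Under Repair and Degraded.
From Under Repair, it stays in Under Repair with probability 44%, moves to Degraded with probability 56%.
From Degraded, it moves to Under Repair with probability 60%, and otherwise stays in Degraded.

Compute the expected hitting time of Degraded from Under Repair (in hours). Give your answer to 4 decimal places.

Let t(s) be the expected number of hours to first reach Degraded from state s, with t(Degraded) = 0. Conditioning on the first hour:
t(Under Repair) = 1 + 0.44·t(Under Repair)
Solving: t(Under Repair) = 1.7857.
Expected hours from Under Repair to Degraded: 1.7857.

1.7857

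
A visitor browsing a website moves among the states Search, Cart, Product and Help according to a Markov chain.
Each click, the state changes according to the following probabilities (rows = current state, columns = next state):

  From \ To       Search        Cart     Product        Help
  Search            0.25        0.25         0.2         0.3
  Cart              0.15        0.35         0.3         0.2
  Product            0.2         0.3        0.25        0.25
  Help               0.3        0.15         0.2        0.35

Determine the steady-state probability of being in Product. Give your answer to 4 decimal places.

Let the stationary distribution be π with π = πP and π_1 + π_2 + π_3 + π_4 = 1.
π_1 = 0.25·π_1 + 0.15·π_2 + 0.2·π_3 + 0.3·π_4
π_2 = 0.25·π_1 + 0.35·π_2 + 0.3·π_3 + 0.15·π_4
π_3 = 0.2·π_1 + 0.3·π_2 + 0.25·π_3 + 0.2·π_4
Solving with the normalization constraint gives π = (0.2259, 0.2603, 0.2379, 0.2759).
So the stationary probability of Product is 0.2379.

0.2379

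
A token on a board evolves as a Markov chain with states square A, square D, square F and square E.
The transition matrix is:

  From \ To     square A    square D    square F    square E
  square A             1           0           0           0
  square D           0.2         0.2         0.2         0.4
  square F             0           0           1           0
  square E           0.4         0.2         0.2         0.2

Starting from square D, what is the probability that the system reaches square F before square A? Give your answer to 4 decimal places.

0.4286

Let h(s) be the probability of absorption at square F starting from transient state s. Then h(square F) = 1 and h(square A) = 0. By first-step analysis:
h(square D) = 0.2·0 + 0.2·h(square D) + 0.2·1 + 0.4·h(square E)
h(square E) = 0.4·0 + 0.2·h(square D) + 0.2·1 + 0.2·h(square E)
Solving: h(square D) = 0.4286, h(square E) = 0.3571.
Starting from square D, the probability is 0.4286.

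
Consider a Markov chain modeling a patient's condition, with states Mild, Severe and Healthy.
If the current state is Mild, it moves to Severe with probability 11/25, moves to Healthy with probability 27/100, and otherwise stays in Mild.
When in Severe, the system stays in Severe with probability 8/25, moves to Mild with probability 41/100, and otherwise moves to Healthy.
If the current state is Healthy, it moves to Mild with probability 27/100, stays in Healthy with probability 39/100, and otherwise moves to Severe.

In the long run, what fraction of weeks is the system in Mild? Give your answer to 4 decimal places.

0.3277

Let the stationary distribution be π with π = πP and π_1 + π_2 + π_3 = 1.
π_1 = 0.29·π_1 + 0.41·π_2 + 0.27·π_3
π_2 = 0.44·π_1 + 0.32·π_2 + 0.34·π_3
Solving with the normalization constraint gives π = (0.3277, 0.3655, 0.3068).
So the stationary probability of Mild is 0.3277.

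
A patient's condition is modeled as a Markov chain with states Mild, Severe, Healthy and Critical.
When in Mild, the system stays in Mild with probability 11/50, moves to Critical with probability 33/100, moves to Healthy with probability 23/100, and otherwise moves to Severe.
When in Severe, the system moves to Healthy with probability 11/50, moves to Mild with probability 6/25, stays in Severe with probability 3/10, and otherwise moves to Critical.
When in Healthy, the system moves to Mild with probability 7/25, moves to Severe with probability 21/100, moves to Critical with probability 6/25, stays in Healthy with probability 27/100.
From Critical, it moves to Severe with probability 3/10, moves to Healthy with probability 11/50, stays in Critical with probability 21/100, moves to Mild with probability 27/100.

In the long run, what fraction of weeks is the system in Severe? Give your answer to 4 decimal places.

Let the stationary distribution be π with π = πP and π_1 + π_2 + π_3 + π_4 = 1.
π_1 = 0.22·π_1 + 0.24·π_2 + 0.28·π_3 + 0.27·π_4
π_2 = 0.22·π_1 + 0.3·π_2 + 0.21·π_3 + 0.3·π_4
π_3 = 0.23·π_1 + 0.22·π_2 + 0.27·π_3 + 0.22·π_4
Solving with the normalization constraint gives π = (0.2520, 0.2588, 0.2342, 0.2550).
So the stationary probability of Severe is 0.2588.

0.2588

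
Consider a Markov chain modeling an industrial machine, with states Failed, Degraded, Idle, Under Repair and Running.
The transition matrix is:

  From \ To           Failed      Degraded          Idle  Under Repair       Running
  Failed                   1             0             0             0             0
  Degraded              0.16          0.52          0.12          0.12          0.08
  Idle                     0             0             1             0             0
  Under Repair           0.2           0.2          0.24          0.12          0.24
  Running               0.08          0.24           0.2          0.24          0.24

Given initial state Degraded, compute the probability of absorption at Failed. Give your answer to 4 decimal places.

Let h(s) be the probability of absorption at Failed starting from transient state s. Then h(Failed) = 1 and h(Idle) = 0. By first-step analysis:
h(Degraded) = 0.16·1 + 0.52·h(Degraded) + 0.12·0 + 0.12·h(Under Repair) + 0.08·h(Running)
h(Under Repair) = 0.2·1 + 0.2·h(Degraded) + 0.24·0 + 0.12·h(Under Repair) + 0.24·h(Running)
h(Running) = 0.08·1 + 0.24·h(Degraded) + 0.2·0 + 0.24·h(Under Repair) + 0.24·h(Running)
Solving: h(Degraded) = 0.5164, h(Under Repair) = 0.4572, h(Running) = 0.4127.
Starting from Degraded, the probability is 0.5164.

0.5164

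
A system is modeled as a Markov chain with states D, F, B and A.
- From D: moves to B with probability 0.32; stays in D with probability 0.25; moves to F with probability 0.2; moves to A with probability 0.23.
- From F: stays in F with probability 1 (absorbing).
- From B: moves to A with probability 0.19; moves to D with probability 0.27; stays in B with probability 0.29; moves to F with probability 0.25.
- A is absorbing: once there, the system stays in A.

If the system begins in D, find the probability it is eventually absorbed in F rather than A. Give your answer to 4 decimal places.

Let h(s) be the probability of absorption at F starting from transient state s. Then h(F) = 1 and h(A) = 0. By first-step analysis:
h(D) = 0.25·h(D) + 0.2·1 + 0.32·h(B) + 0.23·0
h(B) = 0.27·h(D) + 0.25·1 + 0.29·h(B) + 0.19·0
Solving: h(D) = 0.4976, h(B) = 0.5414.
Starting from D, the probability is 0.4976.

0.4976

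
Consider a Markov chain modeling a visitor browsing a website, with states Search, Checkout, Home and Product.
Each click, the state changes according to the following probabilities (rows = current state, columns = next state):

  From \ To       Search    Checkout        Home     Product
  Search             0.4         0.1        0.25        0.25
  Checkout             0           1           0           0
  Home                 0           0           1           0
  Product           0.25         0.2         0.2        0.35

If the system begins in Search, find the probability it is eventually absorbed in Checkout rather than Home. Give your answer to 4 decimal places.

0.3511

Let h(s) be the probability of absorption at Checkout starting from transient state s. Then h(Checkout) = 1 and h(Home) = 0. By first-step analysis:
h(Search) = 0.4·h(Search) + 0.1·1 + 0.25·0 + 0.25·h(Product)
h(Product) = 0.25·h(Search) + 0.2·1 + 0.2·0 + 0.35·h(Product)
Solving: h(Search) = 0.3511, h(Product) = 0.4427.
Starting from Search, the probability is 0.3511.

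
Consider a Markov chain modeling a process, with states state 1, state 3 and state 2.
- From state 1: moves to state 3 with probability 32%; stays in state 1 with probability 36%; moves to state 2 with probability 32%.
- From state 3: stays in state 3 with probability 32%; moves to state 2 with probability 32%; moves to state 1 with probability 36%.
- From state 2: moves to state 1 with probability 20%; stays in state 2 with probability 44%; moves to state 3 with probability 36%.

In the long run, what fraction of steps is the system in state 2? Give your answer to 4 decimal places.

0.3636

Let the stationary distribution be π with π = πP and π_1 + π_2 + π_3 = 1.
π_1 = 0.36·π_1 + 0.36·π_2 + 0.2·π_3
π_2 = 0.32·π_1 + 0.32·π_2 + 0.36·π_3
Solving with the normalization constraint gives π = (0.3018, 0.3345, 0.3636).
So the stationary probability of state 2 is 0.3636.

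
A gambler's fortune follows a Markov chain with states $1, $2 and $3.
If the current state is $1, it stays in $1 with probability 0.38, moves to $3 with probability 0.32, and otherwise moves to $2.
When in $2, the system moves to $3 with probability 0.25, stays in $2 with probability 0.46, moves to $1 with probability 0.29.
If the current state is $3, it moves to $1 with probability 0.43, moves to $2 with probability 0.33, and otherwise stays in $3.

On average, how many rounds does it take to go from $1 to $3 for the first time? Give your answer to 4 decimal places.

3.3898

Let t(s) be the expected number of rounds to first reach $3 from state s, with t($3) = 0. Conditioning on the first round:
t($1) = 1 + 0.38·t($1) + 0.3·t($2)
t($2) = 1 + 0.29·t($1) + 0.46·t($2)
Solving: t($1) = 3.3898, t($2) = 3.6723.
Expected rounds from $1 to $3: 3.3898.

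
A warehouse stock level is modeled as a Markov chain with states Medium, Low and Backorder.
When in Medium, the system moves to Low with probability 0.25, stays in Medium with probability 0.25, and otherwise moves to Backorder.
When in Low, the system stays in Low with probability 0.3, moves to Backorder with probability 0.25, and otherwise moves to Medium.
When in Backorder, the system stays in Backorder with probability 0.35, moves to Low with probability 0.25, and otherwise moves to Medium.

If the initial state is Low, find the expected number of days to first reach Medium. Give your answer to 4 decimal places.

Let t(s) be the expected number of days to first reach Medium from state s, with t(Medium) = 0. Conditioning on the first day:
t(Low) = 1 + 0.3·t(Low) + 0.25·t(Backorder)
t(Backorder) = 1 + 0.25·t(Low) + 0.35·t(Backorder)
Solving: t(Low) = 2.2930, t(Backorder) = 2.4204.
Expected days from Low to Medium: 2.2930.

2.2930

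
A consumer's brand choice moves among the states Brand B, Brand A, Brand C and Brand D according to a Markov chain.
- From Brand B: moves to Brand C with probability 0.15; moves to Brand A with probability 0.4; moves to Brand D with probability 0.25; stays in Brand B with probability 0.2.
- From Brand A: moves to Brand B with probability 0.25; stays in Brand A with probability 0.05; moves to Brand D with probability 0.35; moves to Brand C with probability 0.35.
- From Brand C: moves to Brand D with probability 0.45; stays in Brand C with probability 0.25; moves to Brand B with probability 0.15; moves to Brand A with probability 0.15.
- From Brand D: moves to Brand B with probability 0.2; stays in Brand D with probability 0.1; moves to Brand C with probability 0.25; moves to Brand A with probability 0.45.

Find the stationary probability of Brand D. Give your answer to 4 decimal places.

Let the stationary distribution be π with π = πP and π_1 + π_2 + π_3 + π_4 = 1.
π_1 = 0.2·π_1 + 0.25·π_2 + 0.15·π_3 + 0.2·π_4
π_2 = 0.4·π_1 + 0.05·π_2 + 0.15·π_3 + 0.45·π_4
π_3 = 0.15·π_1 + 0.35·π_2 + 0.25·π_3 + 0.25·π_4
Solving with the normalization constraint gives π = (0.2002, 0.2594, 0.2559, 0.2845).
So the stationary probability of Brand D is 0.2845.

0.2845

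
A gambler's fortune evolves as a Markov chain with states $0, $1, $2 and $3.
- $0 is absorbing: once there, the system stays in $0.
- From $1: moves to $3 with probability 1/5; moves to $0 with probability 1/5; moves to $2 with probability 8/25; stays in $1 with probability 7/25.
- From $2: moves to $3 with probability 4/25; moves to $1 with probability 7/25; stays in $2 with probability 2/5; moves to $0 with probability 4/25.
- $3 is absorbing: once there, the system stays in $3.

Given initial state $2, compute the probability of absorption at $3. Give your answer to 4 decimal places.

0.5000

Let h(s) be the probability of absorption at $3 starting from transient state s. Then h($3) = 1 and h($0) = 0. By first-step analysis:
h($1) = 0.2·0 + 0.28·h($1) + 0.32·h($2) + 0.2·1
h($2) = 0.16·0 + 0.28·h($1) + 0.4·h($2) + 0.16·1
Solving: h($1) = 0.5000, h($2) = 0.5000.
Starting from $2, the probability is 0.5000.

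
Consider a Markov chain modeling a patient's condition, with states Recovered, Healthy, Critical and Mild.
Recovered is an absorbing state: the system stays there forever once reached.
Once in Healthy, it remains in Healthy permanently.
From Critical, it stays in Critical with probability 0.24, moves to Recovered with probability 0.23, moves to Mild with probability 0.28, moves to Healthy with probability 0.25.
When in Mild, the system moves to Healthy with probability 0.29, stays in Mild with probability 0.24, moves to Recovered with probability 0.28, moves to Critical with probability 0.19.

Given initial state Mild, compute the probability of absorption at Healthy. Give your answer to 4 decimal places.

Let h(s) be the probability of absorption at Healthy starting from transient state s. Then h(Healthy) = 1 and h(Recovered) = 0. By first-step analysis:
h(Critical) = 0.23·0 + 0.25·1 + 0.24·h(Critical) + 0.28·h(Mild)
h(Mild) = 0.28·0 + 0.29·1 + 0.19·h(Critical) + 0.24·h(Mild)
Solving: h(Critical) = 0.5172, h(Mild) = 0.5109.
Starting from Mild, the probability is 0.5109.

0.5109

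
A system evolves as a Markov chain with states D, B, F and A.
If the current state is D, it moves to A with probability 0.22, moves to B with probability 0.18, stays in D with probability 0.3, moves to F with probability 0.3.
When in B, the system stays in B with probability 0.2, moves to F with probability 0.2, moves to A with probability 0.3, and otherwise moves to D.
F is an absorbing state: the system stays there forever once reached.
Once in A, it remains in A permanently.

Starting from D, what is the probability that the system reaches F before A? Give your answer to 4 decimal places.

Let h(s) be the probability of absorption at F starting from transient state s. Then h(F) = 1 and h(A) = 0. By first-step analysis:
h(D) = 0.3·h(D) + 0.18·h(B) + 0.3·1 + 0.22·0
h(B) = 0.3·h(D) + 0.2·h(B) + 0.2·1 + 0.3·0
Solving: h(D) = 0.5455, h(B) = 0.4545.
Starting from D, the probability is 0.5455.

0.5455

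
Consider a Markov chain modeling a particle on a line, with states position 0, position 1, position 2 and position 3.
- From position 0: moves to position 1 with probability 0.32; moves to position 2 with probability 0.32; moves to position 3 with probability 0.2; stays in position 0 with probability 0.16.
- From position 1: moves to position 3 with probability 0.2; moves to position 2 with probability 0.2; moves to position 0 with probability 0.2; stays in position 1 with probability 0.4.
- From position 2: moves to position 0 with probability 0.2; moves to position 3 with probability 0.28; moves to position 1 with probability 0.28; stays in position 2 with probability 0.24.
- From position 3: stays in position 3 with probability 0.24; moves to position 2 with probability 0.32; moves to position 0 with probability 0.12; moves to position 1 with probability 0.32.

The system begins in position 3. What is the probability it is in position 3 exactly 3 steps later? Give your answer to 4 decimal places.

Propagate the distribution vector 3 steps from position 3.
After 0 steps: (0.0000, 0.0000, 0.0000, 1.0000)
After 1 step: (0.1200, 0.3200, 0.3200, 0.2400)
After 2 steps: (0.1760, 0.3328, 0.2560, 0.2352)
After 3 steps: (0.1741, 0.3364, 0.2596, 0.2299)
P(in position 3 after 3 steps) = 0.2299

0.2299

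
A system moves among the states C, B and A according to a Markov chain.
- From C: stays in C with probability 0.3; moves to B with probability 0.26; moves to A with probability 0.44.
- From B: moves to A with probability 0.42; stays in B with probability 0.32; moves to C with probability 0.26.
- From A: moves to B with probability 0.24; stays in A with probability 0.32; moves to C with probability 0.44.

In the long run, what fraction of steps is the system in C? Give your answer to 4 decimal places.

0.3436

Let the stationary distribution be π with π = πP and π_1 + π_2 + π_3 = 1.
π_1 = 0.3·π_1 + 0.26·π_2 + 0.44·π_3
π_2 = 0.26·π_1 + 0.32·π_2 + 0.24·π_3
Solving with the normalization constraint gives π = (0.3436, 0.2683, 0.3881).
So the stationary probability of C is 0.3436.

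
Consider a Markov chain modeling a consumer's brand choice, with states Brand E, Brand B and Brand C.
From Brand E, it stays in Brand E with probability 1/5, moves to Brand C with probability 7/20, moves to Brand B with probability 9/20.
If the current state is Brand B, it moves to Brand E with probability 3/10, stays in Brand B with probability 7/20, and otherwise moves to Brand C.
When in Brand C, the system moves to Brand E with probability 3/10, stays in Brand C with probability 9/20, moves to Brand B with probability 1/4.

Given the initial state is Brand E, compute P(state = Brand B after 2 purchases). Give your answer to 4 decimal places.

Sum over the intermediate state after 1 purchase:
P = P(Brand E→Brand E)·P(Brand E→Brand B) + P(Brand E→Brand B)·P(Brand B→Brand B) + P(Brand E→Brand C)·P(Brand C→Brand B)
  = 0.2×0.45 + 0.45×0.35 + 0.35×0.25
  = 0.0900 + 0.1575 + 0.0875 = 0.3350

0.3350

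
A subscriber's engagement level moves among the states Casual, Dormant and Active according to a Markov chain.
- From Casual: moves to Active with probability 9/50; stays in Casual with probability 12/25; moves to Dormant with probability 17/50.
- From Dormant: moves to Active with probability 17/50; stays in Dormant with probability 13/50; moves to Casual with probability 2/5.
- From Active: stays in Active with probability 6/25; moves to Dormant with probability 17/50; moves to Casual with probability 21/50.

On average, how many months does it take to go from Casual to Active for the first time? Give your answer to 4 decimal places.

4.3408

Let t(s) be the expected number of months to first reach Active from state s, with t(Active) = 0. Conditioning on the first month:
t(Casual) = 1 + 0.48·t(Casual) + 0.34·t(Dormant)
t(Dormant) = 1 + 0.4·t(Casual) + 0.26·t(Dormant)
Solving: t(Casual) = 4.3408, t(Dormant) = 3.6977.
Expected months from Casual to Active: 4.3408.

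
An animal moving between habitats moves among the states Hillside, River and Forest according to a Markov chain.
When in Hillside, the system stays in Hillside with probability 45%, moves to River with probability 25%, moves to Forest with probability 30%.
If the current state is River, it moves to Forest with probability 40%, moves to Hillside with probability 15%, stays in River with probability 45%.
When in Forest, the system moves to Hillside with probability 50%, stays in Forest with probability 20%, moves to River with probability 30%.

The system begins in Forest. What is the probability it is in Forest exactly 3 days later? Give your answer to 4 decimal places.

0.3010

Propagate the distribution vector 3 days from Forest.
After 0 days: (0.0000, 0.0000, 1.0000)
After 1 day: (0.5000, 0.3000, 0.2000)
After 2 days: (0.3700, 0.3200, 0.3100)
After 3 days: (0.3695, 0.3295, 0.3010)
P(in Forest after 3 days) = 0.3010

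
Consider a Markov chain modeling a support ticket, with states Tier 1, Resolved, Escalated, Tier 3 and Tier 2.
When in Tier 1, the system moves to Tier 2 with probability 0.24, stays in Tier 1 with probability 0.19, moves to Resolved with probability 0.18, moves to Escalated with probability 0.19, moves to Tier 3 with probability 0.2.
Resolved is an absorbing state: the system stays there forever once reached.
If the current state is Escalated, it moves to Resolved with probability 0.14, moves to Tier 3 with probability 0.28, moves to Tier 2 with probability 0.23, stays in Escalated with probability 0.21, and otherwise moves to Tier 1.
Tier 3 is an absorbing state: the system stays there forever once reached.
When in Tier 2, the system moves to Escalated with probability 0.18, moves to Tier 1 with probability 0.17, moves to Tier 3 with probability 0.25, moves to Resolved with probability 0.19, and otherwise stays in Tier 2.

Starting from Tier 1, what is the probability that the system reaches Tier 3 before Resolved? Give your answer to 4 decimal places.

0.5650

Let h(s) be the probability of absorption at Tier 3 starting from transient state s. Then h(Tier 3) = 1 and h(Resolved) = 0. By first-step analysis:
h(Tier 1) = 0.19·h(Tier 1) + 0.18·0 + 0.19·h(Escalated) + 0.2·1 + 0.24·h(Tier 2)
h(Escalated) = 0.14·h(Tier 1) + 0.14·0 + 0.21·h(Escalated) + 0.28·1 + 0.23·h(Tier 2)
h(Tier 2) = 0.17·h(Tier 1) + 0.19·0 + 0.18·h(Escalated) + 0.25·1 + 0.21·h(Tier 2)
Solving: h(Tier 1) = 0.5650, h(Escalated) = 0.6235, h(Tier 2) = 0.5801.
Starting from Tier 1, the probability is 0.5650.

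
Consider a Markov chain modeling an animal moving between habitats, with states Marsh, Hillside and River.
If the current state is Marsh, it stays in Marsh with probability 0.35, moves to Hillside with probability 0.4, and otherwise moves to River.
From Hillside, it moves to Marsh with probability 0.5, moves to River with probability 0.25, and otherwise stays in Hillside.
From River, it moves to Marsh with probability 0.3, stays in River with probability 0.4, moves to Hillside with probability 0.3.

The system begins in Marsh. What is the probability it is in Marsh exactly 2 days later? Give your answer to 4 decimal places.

Sum over the intermediate state after 1 day:
P = P(Marsh→Marsh)·P(Marsh→Marsh) + P(Marsh→Hillside)·P(Hillside→Marsh) + P(Marsh→River)·P(River→Marsh)
  = 0.35×0.35 + 0.4×0.5 + 0.25×0.3
  = 0.1225 + 0.2000 + 0.0750 = 0.3975

0.3975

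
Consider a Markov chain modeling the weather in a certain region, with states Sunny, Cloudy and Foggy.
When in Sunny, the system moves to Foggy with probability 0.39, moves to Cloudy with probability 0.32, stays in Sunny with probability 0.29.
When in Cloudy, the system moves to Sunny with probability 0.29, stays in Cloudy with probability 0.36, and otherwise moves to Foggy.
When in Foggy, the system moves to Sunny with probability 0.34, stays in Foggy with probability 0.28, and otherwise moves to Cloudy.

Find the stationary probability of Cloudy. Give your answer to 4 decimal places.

0.3545

Let the stationary distribution be π with π = πP and π_1 + π_2 + π_3 = 1.
π_1 = 0.29·π_1 + 0.29·π_2 + 0.34·π_3
π_2 = 0.32·π_1 + 0.36·π_2 + 0.38·π_3
Solving with the normalization constraint gives π = (0.3069, 0.3545, 0.3386).
So the stationary probability of Cloudy is 0.3545.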